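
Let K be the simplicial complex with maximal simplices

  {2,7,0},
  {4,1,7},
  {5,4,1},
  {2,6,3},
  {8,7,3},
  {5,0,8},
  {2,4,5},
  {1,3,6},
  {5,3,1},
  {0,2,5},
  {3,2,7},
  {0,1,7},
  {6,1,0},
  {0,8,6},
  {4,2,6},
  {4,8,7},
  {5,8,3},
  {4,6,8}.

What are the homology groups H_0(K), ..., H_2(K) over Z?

H_0 ≅ Z,  H_1 ≅ Z^2,  H_2 ≅ Z.

Take the total order 0 < 1 < 2 < 3 < 4 < 5 < 6 < 7 < 8 on the vertex set. Then K (dimension 2) consists of the simplices:

  0-simplices (9): [0], [1], [2], [3], [4], [5], [6], [7], [8]
  1-simplices (27): (27 of them)
  2-simplices (18): [0,1,6], [0,1,7], [0,2,5], [0,2,7], [0,5,8], [0,6,8], [1,3,5], [1,3,6], [1,4,5], [1,4,7], [2,3,6], [2,3,7], [2,4,5], [2,4,6], [3,5,8], [3,7,8], [4,6,8], [4,7,8]

Hence C_0 ≅ Z^9, C_1 ≅ Z^27, C_2 ≅ Z^18.

∂_1: C_1 → C_0 sends each edge [p,q] (with p < q) to q − p.
The resulting 9×27 matrix has rank 8, and its Smith normal form has invariant factors (1,1,1,1,1,1,1,1).

∂_2: C_2 → C_1 maps a triangle to the signed sum of its edges. For instance
  ∂[3,5,8] = [5,8] − [3,8] + [3,5],
  ∂[2,4,5] = [4,5] − [2,5] + [2,4].
The 27×18 boundary matrix has rank 17 and Smith normal form diag(1,1,1,1,1,1,1,1,1,1,1,1,1,1,1,1,1).

From H_k ≅ ker(∂_k) / im(∂_{k+1}) we obtain:

  H_0: rank C_0 − rank ∂_1 = 9 − 8 = 1, and the invariant factors of ∂_1 are all 1, so H_0 ≅ Z.
  H_1: rank ker ∂_1 − rank ∂_2 = (27 − 8) − 17 = 2, and the invariant factors of ∂_2 are all 1, so H_1 ≅ Z^2.
  H_2: rank ker ∂_2 − rank ∂_3 = (18 − 17) − 0 = 1, and there is no ∂_3, so H_2 ≅ Z.

As a check, the Euler characteristic is 9 − 27 + 18 = 0, which agrees with 1 − 2 + 1 = 0.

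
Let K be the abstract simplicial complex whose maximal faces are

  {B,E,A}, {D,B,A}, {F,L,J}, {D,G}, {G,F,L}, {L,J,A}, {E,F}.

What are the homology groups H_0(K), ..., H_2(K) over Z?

H_0 ≅ Z,  H_1 ≅ Z^2,  H_2 = 0.

We work with the vertex ordering A < B < D < E < F < G < J < L. The simplices of K, each written with vertices in increasing order, are:

  0-simplices (8): A, B, D, E, F, G, J, L
  1-simplices (14): AB, AD, AE, AJ, AL, BD, BE, DG, EF, FG, FJ, FL, GL, JL
  2-simplices (5): ABD, ABE, AJL, FGL, FJL

Hence C_0 ≅ Z^8, C_1 ≅ Z^14, C_2 ≅ Z^5.

The boundary map ∂_1: C_1 → C_0 is given by ∂[p,q] = [q] − [p]. For instance
  ∂BE = E − B.
This gives a 8×14 integer matrix of rank 7; reducing to Smith normal form yields diagonal entries (1,1,1,1,1,1,1).

Boundary ∂_2: C_2 → C_1 acts by ∂[p,q,r] = [q,r] − [p,r] + [p,q]. For instance
  ∂AJL = JL − AL + AJ,
  ∂FGL = GL − FL + FG.
The 14×5 boundary matrix has rank 5 and Smith normal form diag(1,1,1,1,1).

Computing H_k = (kernel of ∂_k) / (image of ∂_{k+1}):

  H_0: rank C_0 − rank ∂_1 = 8 − 7 = 1, and the invariant factors of ∂_1 are all 1, so H_0 = Z.
  H_1: rank ker ∂_1 − rank ∂_2 = (14 − 7) − 5 = 2, and the invariant factors of ∂_2 are all 1, so H_1 = Z^2.
  H_2: rank ker ∂_2 − rank ∂_3 = (5 − 5) − 0 = 0, and there is no ∂_3, so H_2 = 0.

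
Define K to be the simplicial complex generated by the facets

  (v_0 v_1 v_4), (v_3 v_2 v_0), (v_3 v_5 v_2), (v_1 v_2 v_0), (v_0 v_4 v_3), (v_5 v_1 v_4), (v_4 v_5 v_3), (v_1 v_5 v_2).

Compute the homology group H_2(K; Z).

Take the total order v_0 < v_1 < v_2 < v_3 < v_4 < v_5 on the vertex set. Then K (dimension 2) consists of the simplices:

  0-simplices (6): [v_0], [v_1], [v_2], [v_3], [v_4], [v_5]
  1-simplices (12): [v_0,v_1], [v_0,v_2], [v_0,v_3], [v_0,v_4], [v_1,v_2], [v_1,v_4], [v_1,v_5], [v_2,v_3], [v_2,v_5], [v_3,v_4], [v_3,v_5], [v_4,v_5]
  2-simplices (8): [v_0,v_1,v_2], [v_0,v_1,v_4], [v_0,v_2,v_3], [v_0,v_3,v_4], [v_1,v_2,v_5], [v_1,v_4,v_5], [v_2,v_3,v_5], [v_3,v_4,v_5]

so the chain groups are C_0 ≅ Z^6, C_1 ≅ Z^12, C_2 ≅ Z^8.

∂_1: C_1 → C_0 maps an edge to its endpoints' difference, ∂[p,q] = q − p. For instance
  ∂[v_0,v_2] = [v_2] − [v_0].
This gives a 6×12 integer matrix of rank 5; reducing to Smith normal form yields diagonal entries (1,1,1,1,1).

The boundary map ∂_2: C_2 → C_1 acts by ∂[p,q,r] = [q,r] − [p,r] + [p,q]. For instance
  ∂[v_0,v_1,v_2] = [v_1,v_2] − [v_0,v_2] + [v_0,v_1],
  ∂[v_2,v_3,v_5] = [v_3,v_5] − [v_2,v_5] + [v_2,v_3].
This gives a 12×8 integer matrix of rank 7; reducing to Smith normal form yields diagonal entries (1,1,1,1,1,1,1).

Computing H_k = (kernel of ∂_k) / (image of ∂_{k+1}):

  H_2: rank ker ∂_2 − rank ∂_3 = (8 − 7) − 0 = 1, and there is no ∂_3, so H_2 = Z.

H_2 ≅ Z.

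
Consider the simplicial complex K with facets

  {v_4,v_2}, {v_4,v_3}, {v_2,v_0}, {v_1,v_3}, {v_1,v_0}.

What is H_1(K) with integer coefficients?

H_1 = Z.

Order the vertices as v_0 < v_1 < v_2 < v_3 < v_4. Listing each simplex with vertices in this order, K has dimension 1 with simplices:

  0-simplices (5): [v_0], [v_1], [v_2], [v_3], [v_4]
  1-simplices (5): [v_0,v_1], [v_0,v_2], [v_1,v_3], [v_2,v_4], [v_3,v_4]

Hence C_0 ≅ Z^5, C_1 ≅ Z^5.

∂_1: C_1 → C_0 is given by ∂[p,q] = [q] − [p]. For instance
  ∂[v_0,v_1] = [v_1] − [v_0].
The 5×5 boundary matrix has rank 4 and Smith normal form diag(1,1,1,1).

From H_k ≅ ker(∂_k) / im(∂_{k+1}) we obtain:

  H_1: rank ker ∂_1 − rank ∂_2 = (5 − 4) − 0 = 1, and there is no ∂_2, so H_1 ≅ Z.

(K is a triangulation of the circle S^1.)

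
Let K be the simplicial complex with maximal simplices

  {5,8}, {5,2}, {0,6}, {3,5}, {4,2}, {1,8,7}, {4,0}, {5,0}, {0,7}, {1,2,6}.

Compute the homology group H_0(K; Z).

Fix the vertex order 0 < 1 < 2 < 3 < 4 < 5 < 6 < 7 < 8 and write every simplex with vertices in increasing order. Then dim K = 2 and the simplices of K are:

  0-simplices (9): [0], [1], [2], [3], [4], [5], [6], [7], [8]
  1-simplices (14): [0,4], [0,5], [0,6], [0,7], [1,2], [1,6], [1,7], [1,8], [2,4], [2,5], [2,6], [3,5], [5,8], [7,8]
  2-simplices (2): [1,2,6], [1,7,8]

Hence C_0 ≅ Z^9, C_1 ≅ Z^14, C_2 ≅ Z^2.

Boundary ∂_1: C_1 → C_0 sends each edge [p,q] (with p < q) to q − p.
The 9×14 boundary matrix has rank 8 and Smith normal form diag(1,1,1,1,1,1,1,1).

∂_2: C_2 → C_1 acts by ∂[p,q,r] = [q,r] − [p,r] + [p,q]. For instance
  ∂[1,7,8] = [7,8] − [1,8] + [1,7],
  ∂[1,2,6] = [2,6] − [1,6] + [1,2].
As a 14×2 matrix over Z this has rank 2, with invariant factors (1,1).

Computing H_k = (kernel of ∂_k) / (image of ∂_{k+1}):

  H_0: rank C_0 − rank ∂_1 = 9 − 8 = 1, and the invariant factors of ∂_1 are all 1, so H_0 = Z.

H_0 = Z.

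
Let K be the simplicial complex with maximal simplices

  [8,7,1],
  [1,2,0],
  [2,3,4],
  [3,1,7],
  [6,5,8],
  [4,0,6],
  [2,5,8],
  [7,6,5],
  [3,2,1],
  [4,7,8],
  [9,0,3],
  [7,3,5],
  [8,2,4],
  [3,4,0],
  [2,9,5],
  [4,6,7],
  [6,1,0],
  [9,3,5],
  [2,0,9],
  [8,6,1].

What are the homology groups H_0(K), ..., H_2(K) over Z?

H_0 = Z,  H_1 = Z × Z/2,  H_2 = 0.

Take the total order 0 < 1 < 2 < 3 < 4 < 5 < 6 < 7 < 8 < 9 on the vertex set. Then K (dimension 2) consists of the simplices:

  0-simplices (10): [0], [1], [2], [3], [4], [5], [6], [7], [8], [9]
  1-simplices (30): (30 of them)
  2-simplices (20): (20 of them)

so the chain groups are C_0 ≅ Z^10, C_1 ≅ Z^30, C_2 ≅ Z^20.

Boundary ∂_1: C_1 → C_0 maps an edge to its endpoints' difference, ∂[p,q] = q − p. For instance
  ∂[2,5] = [5] − [2].
The resulting 10×30 matrix has rank 9, and its Smith normal form has invariant factors (1,1,1,1,1,1,1,1,1).

Boundary ∂_2: C_2 → C_1 acts by ∂[p,q,r] = [q,r] − [p,r] + [p,q]. For instance
  ∂[1,6,8] = [6,8] − [1,8] + [1,6],
  ∂[0,3,4] = [3,4] − [0,4] + [0,3].
The 30×20 boundary matrix has rank 20 and Smith normal form diag(1,1,1,1,1,1,1,1,1,1,1,1,1,1,1,1,1,1,1,2).

Now H_k = ker ∂_k / im ∂_{k+1}, so:

  H_0: rank C_0 − rank ∂_1 = 10 − 9 = 1, and the invariant factors of ∂_1 are all 1, so H_0 = Z.
  H_1: rank ker ∂_1 − rank ∂_2 = (30 − 9) − 20 = 1, and ∂_2 has invariant factor 2 > 1, so H_1 = Z × Z/2.
  H_2: rank ker ∂_2 − rank ∂_3 = (20 − 20) − 0 = 0, and there is no ∂_3, so H_2 = 0.

(K is a triangulation of the Klein bottle.)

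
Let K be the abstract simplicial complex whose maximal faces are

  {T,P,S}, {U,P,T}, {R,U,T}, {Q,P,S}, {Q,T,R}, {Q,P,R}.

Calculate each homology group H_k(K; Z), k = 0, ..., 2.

H_0 = Z,  H_1 = Z,  H_2 = 0.

Take the total order P < Q < R < S < T < U on the vertex set. Then K (dimension 2) consists of the simplices:

  0-simplices (6): P, Q, R, S, T, U
  1-simplices (12): PQ, PR, PS, PT, PU, QR, QS, QT, RT, RU, ST, TU
  2-simplices (6): PQR, PQS, PST, PTU, QRT, RTU

Hence C_0 ≅ Z^6, C_1 ≅ Z^12, C_2 ≅ Z^6.

∂_1: C_1 → C_0 sends each edge [p,q] (with p < q) to q − p. For instance
  ∂PQ = Q − P.
The 6×12 boundary matrix has rank 5 and Smith normal form diag(1,1,1,1,1).

Boundary ∂_2: C_2 → C_1 acts by ∂[p,q,r] = [q,r] − [p,r] + [p,q]. For instance
  ∂PQR = QR − PR + PQ,
  ∂RTU = TU − RU + RT.
The resulting 12×6 matrix has rank 6, and its Smith normal form has invariant factors (1,1,1,1,1,1).

From H_k ≅ ker(∂_k) / im(∂_{k+1}) we obtain:

  H_0: rank C_0 − rank ∂_1 = 6 − 5 = 1, and the invariant factors of ∂_1 are all 1, so H_0 = Z.
  H_1: rank ker ∂_1 − rank ∂_2 = (12 − 5) − 6 = 1, and the invariant factors of ∂_2 are all 1, so H_1 = Z.
  H_2: rank ker ∂_2 − rank ∂_3 = (6 − 6) − 0 = 0, and there is no ∂_3, so H_2 = 0.

As a check, the Euler characteristic is 6 − 12 + 6 = 0, which agrees with 1 − 1 + 0 = 0.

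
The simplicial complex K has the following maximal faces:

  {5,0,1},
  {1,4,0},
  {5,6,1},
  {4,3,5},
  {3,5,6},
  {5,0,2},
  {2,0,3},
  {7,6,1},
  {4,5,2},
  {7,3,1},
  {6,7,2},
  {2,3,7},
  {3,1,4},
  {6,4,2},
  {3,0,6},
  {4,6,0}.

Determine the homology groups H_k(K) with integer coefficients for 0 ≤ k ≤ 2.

Take the total order 0 < 1 < 2 < 3 < 4 < 5 < 6 < 7 on the vertex set. Then K (dimension 2) consists of the simplices:

  0-simplices (8): [0], [1], [2], [3], [4], [5], [6], [7]
  1-simplices (24): (24 of them)
  2-simplices (16): [0,1,4], [0,1,5], [0,2,3], [0,2,5], [0,3,6], [0,4,6], [1,3,4], [1,3,7], [1,5,6], [1,6,7], [2,3,7], [2,4,5], [2,4,6], [2,6,7], [3,4,5], [3,5,6]

so the chain groups are C_0 ≅ Z^8, C_1 ≅ Z^24, C_2 ≅ Z^16.

The boundary map ∂_1: C_1 → C_0 sends each edge [p,q] (with p < q) to q − p.
The 8×24 boundary matrix has rank 7 and Smith normal form diag(1,1,1,1,1,1,1).

∂_2: C_2 → C_1 sends each 2-simplex [p,q,r] to [q,r] − [p,r] + [p,q]. For instance
  ∂[1,5,6] = [5,6] − [1,6] + [1,5],
  ∂[1,6,7] = [6,7] − [1,7] + [1,6].
The resulting 24×16 matrix has rank 15, and its Smith normal form has invariant factors (1,1,1,1,1,1,1,1,1,1,1,1,1,1,1).

From H_k ≅ ker(∂_k) / im(∂_{k+1}) we obtain:

  H_0: rank C_0 − rank ∂_1 = 8 − 7 = 1, and the invariant factors of ∂_1 are all 1, so H_0 ≅ Z.
  H_1: rank ker ∂_1 − rank ∂_2 = (24 − 7) − 15 = 2, and the invariant factors of ∂_2 are all 1, so H_1 ≅ Z^2.
  H_2: rank ker ∂_2 − rank ∂_3 = (16 − 15) − 0 = 1, and there is no ∂_3, so H_2 ≅ Z.

H_0 ≅ Z,  H_1 ≅ Z^2,  H_2 ≅ Z.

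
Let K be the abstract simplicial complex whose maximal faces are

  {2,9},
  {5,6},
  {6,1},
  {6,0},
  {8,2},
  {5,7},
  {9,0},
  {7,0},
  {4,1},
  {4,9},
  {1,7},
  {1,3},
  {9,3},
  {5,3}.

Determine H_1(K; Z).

We work with the vertex ordering 0 < 1 < 2 < 3 < 4 < 5 < 6 < 7 < 8 < 9. The simplices of K, each written with vertices in increasing order, are:

  0-simplices (10): [0], [1], [2], [3], [4], [5], [6], [7], [8], [9]
  1-simplices (14): [0,6], [0,7], [0,9], [1,3], [1,4], [1,6], [1,7], [2,8], [2,9], [3,5], [3,9], [4,9], [5,6], [5,7]

giving chain groups C_0 ≅ Z^10, C_1 ≅ Z^14.

Boundary ∂_1: C_1 → C_0 maps an edge to its endpoints' difference, ∂[p,q] = q − p.
As a 10×14 matrix over Z this has rank 9, with invariant factors (1,1,1,1,1,1,1,1,1).

From H_k ≅ ker(∂_k) / im(∂_{k+1}) we obtain:

  H_1: rank ker ∂_1 − rank ∂_2 = (14 − 9) − 0 = 5, and there is no ∂_2, so H_1 = Z^5.

H_1 = Z^5.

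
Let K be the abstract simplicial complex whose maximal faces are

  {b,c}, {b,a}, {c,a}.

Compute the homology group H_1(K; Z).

H_1 ≅ Z.

We work with the vertex ordering a < b < c. The simplices of K, each written with vertices in increasing order, are:

  0-simplices (3): a, b, c
  1-simplices (3): ab, ac, bc

so the chain groups are C_0 ≅ Z^3, C_1 ≅ Z^3.

∂_1: C_1 → C_0 maps an edge to its endpoints' difference, ∂[p,q] = q − p. For instance
  ∂bc = c − b.
The 3×3 boundary matrix has rank 2 and Smith normal form diag(1,1).

From H_k ≅ ker(∂_k) / im(∂_{k+1}) we obtain:

  H_1: rank ker ∂_1 − rank ∂_2 = (3 − 2) − 0 = 1, and there is no ∂_2, so H_1 ≅ Z.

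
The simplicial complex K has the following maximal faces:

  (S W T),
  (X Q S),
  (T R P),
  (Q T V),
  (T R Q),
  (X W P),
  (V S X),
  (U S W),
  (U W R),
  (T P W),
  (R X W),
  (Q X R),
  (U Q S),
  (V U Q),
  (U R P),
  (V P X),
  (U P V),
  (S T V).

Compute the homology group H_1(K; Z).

We work with the vertex ordering P < Q < R < S < T < U < V < W < X. The simplices of K, each written with vertices in increasing order, are:

  0-simplices (9): P, Q, R, S, T, U, V, W, X
  1-simplices (27): PR, PT, PU, PV, PW, PX, QR, QS, QT, QU, QV, QX, RT, RU, RW, RX, ST, SU, SV, SW, SX, TV, TW, UV, UW, VX, WX
  2-simplices (18): PRT, PRU, PTW, PUV, PVX, PWX, QRT, QRX, QSU, QSX, QTV, QUV, RUW, RWX, STV, STW, SUW, SVX

giving chain groups C_0 ≅ Z^9, C_1 ≅ Z^27, C_2 ≅ Z^18.

∂_1: C_1 → C_0 sends each edge [p,q] (with p < q) to q − p. For instance
  ∂QT = T − Q.
As a 9×27 matrix over Z this has rank 8, with invariant factors (1,1,1,1,1,1,1,1).

The boundary map ∂_2: C_2 → C_1 maps a triangle to the signed sum of its edges. For instance
  ∂STW = TW − SW + ST,
  ∂QTV = TV − QV + QT.
As a 27×18 matrix over Z this has rank 18, with invariant factors (1,1,1,1,1,1,1,1,1,1,1,1,1,1,1,1,1,2).

Reading off H_k = ker ∂_k / im ∂_{k+1}:

  H_1: rank ker ∂_1 − rank ∂_2 = (27 − 8) − 18 = 1, and ∂_2 has invariant factor 2 > 1, so H_1 = Z ⊕ Z_2.

(K is a triangulation of the Klein bottle.)

H_1 ≅ Z ⊕ Z_2.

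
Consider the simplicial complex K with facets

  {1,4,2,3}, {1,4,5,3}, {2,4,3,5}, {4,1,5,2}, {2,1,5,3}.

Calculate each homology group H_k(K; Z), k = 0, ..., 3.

We work with the vertex ordering 1 < 2 < 3 < 4 < 5. The simplices of K, each written with vertices in increasing order, are:

  0-simplices (5): [1], [2], [3], [4], [5]
  1-simplices (10): [1,2], [1,3], [1,4], [1,5], [2,3], [2,4], [2,5], [3,4], [3,5], [4,5]
  2-simplices (10): [1,2,3], [1,2,4], [1,2,5], [1,3,4], [1,3,5], [1,4,5], [2,3,4], [2,3,5], [2,4,5], [3,4,5]
  3-simplices (5): [1,2,3,4], [1,2,3,5], [1,2,4,5], [1,3,4,5], [2,3,4,5]

Hence C_0 ≅ Z^5, C_1 ≅ Z^10, C_2 ≅ Z^10, C_3 ≅ Z^5.

Boundary ∂_1: C_1 → C_0 is given by ∂[p,q] = [q] − [p].
The 5×10 boundary matrix has rank 4 and Smith normal form diag(1,1,1,1).

∂_2: C_2 → C_1 maps a triangle to the signed sum of its edges. For instance
  ∂[1,2,3] = [2,3] − [1,3] + [1,2],
  ∂[2,3,5] = [3,5] − [2,5] + [2,3].
This gives a 10×10 integer matrix of rank 6; reducing to Smith normal form yields diagonal entries (1,1,1,1,1,1).

The boundary map ∂_3: C_3 → C_2 sends each 3-simplex σ to the alternating sum Σ_i (−1)^i (σ with its i-th vertex removed). For instance
  ∂[1,2,4,5] = [2,4,5] − [1,4,5] + [1,2,5] − [1,2,4],
  ∂[1,2,3,4] = [2,3,4] − [1,3,4] + [1,2,4] − [1,2,3].
As a 10×5 matrix over Z this has rank 4, with invariant factors (1,1,1,1).

From H_k ≅ ker(∂_k) / im(∂_{k+1}) we obtain:

  H_0: rank C_0 − rank ∂_1 = 5 − 4 = 1, and the invariant factors of ∂_1 are all 1, so H_0 = Z.
  H_1: rank ker ∂_1 − rank ∂_2 = (10 − 4) − 6 = 0, and the invariant factors of ∂_2 are all 1, so H_1 = 0.
  H_2: rank ker ∂_2 − rank ∂_3 = (10 − 6) − 4 = 0, and the invariant factors of ∂_3 are all 1, so H_2 = 0.
  H_3: rank ker ∂_3 − rank ∂_4 = (5 − 4) − 0 = 1, and there is no ∂_4, so H_3 = Z.

H_0 = Z,  H_1 = 0,  H_2 = 0,  H_3 = Z.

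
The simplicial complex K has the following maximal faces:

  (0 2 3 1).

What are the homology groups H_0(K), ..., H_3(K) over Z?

H_0 ≅ Z,  H_1 = 0,  H_2 = 0,  H_3 = 0.

Order the vertices as 0 < 1 < 2 < 3. Listing each simplex with vertices in this order, K has dimension 3 with simplices:

  0-simplices (4): [0], [1], [2], [3]
  1-simplices (6): [0,1], [0,2], [0,3], [1,2], [1,3], [2,3]
  2-simplices (4): [0,1,2], [0,1,3], [0,2,3], [1,2,3]
  3-simplices (1): [0,1,2,3]

giving chain groups C_0 ≅ Z^4, C_1 ≅ Z^6, C_2 ≅ Z^4, C_3 ≅ Z^1.

The boundary map ∂_1: C_1 → C_0 maps an edge to its endpoints' difference, ∂[p,q] = q − p.
This gives a 4×6 integer matrix of rank 3; reducing to Smith normal form yields diagonal entries (1,1,1).

Boundary ∂_2: C_2 → C_1 maps a triangle to the signed sum of its edges. For instance
  ∂[1,2,3] = [2,3] − [1,3] + [1,2],
  ∂[0,1,3] = [1,3] − [0,3] + [0,1].
As a 6×4 matrix over Z this has rank 3, with invariant factors (1,1,1).

The boundary map ∂_3: C_3 → C_2 sends each 3-simplex σ to the alternating sum Σ_i (−1)^i (σ with its i-th vertex removed). For instance
  ∂[0,1,2,3] = [1,2,3] − [0,2,3] + [0,1,3] − [0,1,2].
The resulting 4×1 matrix has rank 1, and its Smith normal form has invariant factors (1).

Now H_k = ker ∂_k / im ∂_{k+1}, so:

  H_0: rank C_0 − rank ∂_1 = 4 − 3 = 1, and the invariant factors of ∂_1 are all 1, so H_0 ≅ Z.
  H_1: rank ker ∂_1 − rank ∂_2 = (6 − 3) − 3 = 0, and the invariant factors of ∂_2 are all 1, so H_1 ≅ 0.
  H_2: rank ker ∂_2 − rank ∂_3 = (4 − 3) − 1 = 0, and the invariant factors of ∂_3 are all 1, so H_2 ≅ 0.
  H_3: rank ker ∂_3 − rank ∂_4 = (1 − 1) − 0 = 0, and there is no ∂_4, so H_3 ≅ 0.

(K is a triangulation of the 3-simplex.)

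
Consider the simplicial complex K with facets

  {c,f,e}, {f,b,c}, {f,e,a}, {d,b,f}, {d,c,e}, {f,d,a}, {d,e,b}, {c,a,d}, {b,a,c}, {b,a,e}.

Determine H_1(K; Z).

Take the total order a < b < c < d < e < f on the vertex set. Then K (dimension 2) consists of the simplices:

  0-simplices (6): a, b, c, d, e, f
  1-simplices (15): ab, ac, ad, ae, af, bc, bd, be, bf, cd, ce, cf, de, df, ef
  2-simplices (10): abc, abe, acd, adf, aef, bcf, bde, bdf, cde, cef

giving chain groups C_0 ≅ Z^6, C_1 ≅ Z^15, C_2 ≅ Z^10.

∂_1: C_1 → C_0 sends each edge [p,q] (with p < q) to q − p. For instance
  ∂df = f − d.
As a 6×15 matrix over Z this has rank 5, with invariant factors (1,1,1,1,1).

Boundary ∂_2: C_2 → C_1 sends each 2-simplex [p,q,r] to [q,r] − [p,r] + [p,q]. For instance
  ∂bcf = cf − bf + bc,
  ∂bde = de − be + bd.
This gives a 15×10 integer matrix of rank 10; reducing to Smith normal form yields diagonal entries (1,1,1,1,1,1,1,1,1,2).

Computing H_k = (kernel of ∂_k) / (image of ∂_{k+1}):

  H_1: rank ker ∂_1 − rank ∂_2 = (15 − 5) − 10 = 0, and ∂_2 has invariant factor 2 > 1, so H_1 = Z/2.

H_1 = Z/2.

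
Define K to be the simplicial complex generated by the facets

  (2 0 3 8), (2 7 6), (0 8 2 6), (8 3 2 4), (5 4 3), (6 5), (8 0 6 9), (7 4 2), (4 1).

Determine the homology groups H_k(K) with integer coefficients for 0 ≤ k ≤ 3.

Order the vertices as 0 < 1 < 2 < 3 < 4 < 5 < 6 < 7 < 8 < 9. Listing each simplex with vertices in this order, K has dimension 3 with simplices:

  0-simplices (10): [0], [1], [2], [3], [4], [5], [6], [7], [8], [9]
  1-simplices (22): [0,2], [0,3], [0,6], [0,8], [0,9], [1,4], [2,3], [2,4], [2,6], [2,7], [2,8], [3,4], [3,5], [3,8], [4,5], [4,7], [4,8], [5,6], [6,7], [6,8], [6,9], [8,9]
  2-simplices (16): [0,2,3], [0,2,6], [0,2,8], [0,3,8], [0,6,8], [0,6,9], [0,8,9], [2,3,4], [2,3,8], [2,4,7], [2,4,8], [2,6,7], [2,6,8], [3,4,5], [3,4,8], [6,8,9]
  3-simplices (4): [0,2,3,8], [0,2,6,8], [0,6,8,9], [2,3,4,8]

giving chain groups C_0 ≅ Z^10, C_1 ≅ Z^22, C_2 ≅ Z^16, C_3 ≅ Z^4.

Boundary ∂_1: C_1 → C_0 sends each edge [p,q] (with p < q) to q − p. For instance
  ∂[2,8] = [8] − [2].
The 10×22 boundary matrix has rank 9 and Smith normal form diag(1,1,1,1,1,1,1,1,1).

∂_2: C_2 → C_1 sends each 2-simplex [p,q,r] to [q,r] − [p,r] + [p,q]. For instance
  ∂[6,8,9] = [8,9] − [6,9] + [6,8],
  ∂[0,2,6] = [2,6] − [0,6] + [0,2].
The 22×16 boundary matrix has rank 12 and Smith normal form diag(1,1,1,1,1,1,1,1,1,1,1,1).

The boundary map ∂_3: C_3 → C_2 sends each 3-simplex σ to the alternating sum Σ_i (−1)^i (σ with its i-th vertex removed). For instance
  ∂[2,3,4,8] = [3,4,8] − [2,4,8] + [2,3,8] − [2,3,4],
  ∂[0,2,3,8] = [2,3,8] − [0,3,8] + [0,2,8] − [0,2,3].
This gives a 16×4 integer matrix of rank 4; reducing to Smith normal form yields diagonal entries (1,1,1,1).

Now H_k = ker ∂_k / im ∂_{k+1}, so:

  H_0: rank C_0 − rank ∂_1 = 10 − 9 = 1, and the invariant factors of ∂_1 are all 1, so H_0 ≅ Z.
  H_1: rank ker ∂_1 − rank ∂_2 = (22 − 9) − 12 = 1, and the invariant factors of ∂_2 are all 1, so H_1 ≅ Z.
  H_2: rank ker ∂_2 − rank ∂_3 = (16 − 12) − 4 = 0, and the invariant factors of ∂_3 are all 1, so H_2 ≅ 0.
  H_3: rank ker ∂_3 − rank ∂_4 = (4 − 4) − 0 = 0, and there is no ∂_4, so H_3 ≅ 0.

As a check, the Euler characteristic is 10 − 22 + 16 − 4 = 0, which agrees with 1 − 1 + 0 − 0 = 0.

H_0 ≅ Z,  H_1 ≅ Z,  H_2 = 0,  H_3 = 0.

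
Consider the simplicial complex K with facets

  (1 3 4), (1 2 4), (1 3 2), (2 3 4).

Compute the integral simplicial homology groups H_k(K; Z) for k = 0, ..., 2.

H_0 = Z,  H_1 = 0,  H_2 = Z.

Order the vertices as 1 < 2 < 3 < 4. Listing each simplex with vertices in this order, K has dimension 2 with simplices:

  0-simplices (4): [1], [2], [3], [4]
  1-simplices (6): [1,2], [1,3], [1,4], [2,3], [2,4], [3,4]
  2-simplices (4): [1,2,3], [1,2,4], [1,3,4], [2,3,4]

Hence C_0 ≅ Z^4, C_1 ≅ Z^6, C_2 ≅ Z^4.

∂_1: C_1 → C_0 is given by ∂[p,q] = [q] − [p].
The resulting 4×6 matrix has rank 3, and its Smith normal form has invariant factors (1,1,1).

∂_2: C_2 → C_1 sends each 2-simplex [p,q,r] to [q,r] − [p,r] + [p,q]. For instance
  ∂[1,3,4] = [3,4] − [1,4] + [1,3],
  ∂[1,2,3] = [2,3] − [1,3] + [1,2].
The 6×4 boundary matrix has rank 3 and Smith normal form diag(1,1,1).

From H_k ≅ ker(∂_k) / im(∂_{k+1}) we obtain:

  H_0: rank C_0 − rank ∂_1 = 4 − 3 = 1, and the invariant factors of ∂_1 are all 1, so H_0 = Z.
  H_1: rank ker ∂_1 − rank ∂_2 = (6 − 3) − 3 = 0, and the invariant factors of ∂_2 are all 1, so H_1 = 0.
  H_2: rank ker ∂_2 − rank ∂_3 = (4 − 3) − 0 = 1, and there is no ∂_3, so H_2 = Z.

As a check, the Euler characteristic is 4 − 6 + 4 = 2, which agrees with 1 − 0 + 1 = 2.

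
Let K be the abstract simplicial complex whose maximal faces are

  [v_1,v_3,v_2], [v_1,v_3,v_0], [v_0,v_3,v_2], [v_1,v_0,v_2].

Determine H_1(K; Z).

H_1 ≅ 0.

Take the total order v_0 < v_1 < v_2 < v_3 on the vertex set. Then K (dimension 2) consists of the simplices:

  0-simplices (4): [v_0], [v_1], [v_2], [v_3]
  1-simplices (6): [v_0,v_1], [v_0,v_2], [v_0,v_3], [v_1,v_2], [v_1,v_3], [v_2,v_3]
  2-simplices (4): [v_0,v_1,v_2], [v_0,v_1,v_3], [v_0,v_2,v_3], [v_1,v_2,v_3]

giving chain groups C_0 ≅ Z^4, C_1 ≅ Z^6, C_2 ≅ Z^4.

Boundary ∂_1: C_1 → C_0 maps an edge to its endpoints' difference, ∂[p,q] = q − p. For instance
  ∂[v_0,v_2] = [v_2] − [v_0].
The 4×6 boundary matrix has rank 3 and Smith normal form diag(1,1,1).

The boundary map ∂_2: C_2 → C_1 acts by ∂[p,q,r] = [q,r] − [p,r] + [p,q]. For instance
  ∂[v_0,v_2,v_3] = [v_2,v_3] − [v_0,v_3] + [v_0,v_2],
  ∂[v_1,v_2,v_3] = [v_2,v_3] − [v_1,v_3] + [v_1,v_2].
The 6×4 boundary matrix has rank 3 and Smith normal form diag(1,1,1).

Computing H_k = (kernel of ∂_k) / (image of ∂_{k+1}):

  H_1: rank ker ∂_1 − rank ∂_2 = (6 − 3) − 3 = 0, and the invariant factors of ∂_2 are all 1, so H_1 = 0.

(K is a triangulation of the 2-sphere S^2.)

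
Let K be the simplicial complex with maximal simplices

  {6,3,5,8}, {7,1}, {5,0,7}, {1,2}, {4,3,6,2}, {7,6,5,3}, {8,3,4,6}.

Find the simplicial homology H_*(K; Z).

H_0 = Z,  H_1 = Z,  H_2 = 0,  H_3 = 0.

Fix the vertex order 0 < 1 < 2 < 3 < 4 < 5 < 6 < 7 < 8 and write every simplex with vertices in increasing order. Then dim K = 3 and the simplices of K are:

  0-simplices (9): [0], [1], [2], [3], [4], [5], [6], [7], [8]
  1-simplices (19): [0,5], [0,7], [1,2], [1,7], [2,3], [2,4], [2,6], [3,4], [3,5], [3,6], [3,7], [3,8], [4,6], [4,8], [5,6], [5,7], [5,8], [6,7], [6,8]
  2-simplices (14): [0,5,7], [2,3,4], [2,3,6], [2,4,6], [3,4,6], [3,4,8], [3,5,6], [3,5,7], [3,5,8], [3,6,7], [3,6,8], [4,6,8], [5,6,7], [5,6,8]
  3-simplices (4): [2,3,4,6], [3,4,6,8], [3,5,6,7], [3,5,6,8]

so the chain groups are C_0 ≅ Z^9, C_1 ≅ Z^19, C_2 ≅ Z^14, C_3 ≅ Z^4.

Boundary ∂_1: C_1 → C_0 is given by ∂[p,q] = [q] − [p].
The 9×19 boundary matrix has rank 8 and Smith normal form diag(1,1,1,1,1,1,1,1).

Boundary ∂_2: C_2 → C_1 sends each 2-simplex [p,q,r] to [q,r] − [p,r] + [p,q]. For instance
  ∂[2,3,4] = [3,4] − [2,4] + [2,3],
  ∂[5,6,8] = [6,8] − [5,8] + [5,6].
The 19×14 boundary matrix has rank 10 and Smith normal form diag(1,1,1,1,1,1,1,1,1,1).

Boundary ∂_3: C_3 → C_2 sends each 3-simplex σ to the alternating sum Σ_i (−1)^i (σ with its i-th vertex removed). For instance
  ∂[3,5,6,7] = [5,6,7] − [3,6,7] + [3,5,7] − [3,5,6],
  ∂[3,5,6,8] = [5,6,8] − [3,6,8] + [3,5,8] − [3,5,6].
This gives a 14×4 integer matrix of rank 4; reducing to Smith normal form yields diagonal entries (1,1,1,1).

Computing H_k = (kernel of ∂_k) / (image of ∂_{k+1}):

  H_0: rank C_0 − rank ∂_1 = 9 − 8 = 1, and the invariant factors of ∂_1 are all 1, so H_0 = Z.
  H_1: rank ker ∂_1 − rank ∂_2 = (19 − 8) − 10 = 1, and the invariant factors of ∂_2 are all 1, so H_1 = Z.
  H_2: rank ker ∂_2 − rank ∂_3 = (14 − 10) − 4 = 0, and the invariant factors of ∂_3 are all 1, so H_2 = 0.
  H_3: rank ker ∂_3 − rank ∂_4 = (4 − 4) − 0 = 0, and there is no ∂_4, so H_3 = 0.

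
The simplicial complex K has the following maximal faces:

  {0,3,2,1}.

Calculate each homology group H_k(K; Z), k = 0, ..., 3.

H_0 ≅ Z,  H_1 = 0,  H_2 = 0,  H_3 = 0.

Fix the vertex order 0 < 1 < 2 < 3 and write every simplex with vertices in increasing order. Then dim K = 3 and the simplices of K are:

  0-simplices (4): [0], [1], [2], [3]
  1-simplices (6): [0,1], [0,2], [0,3], [1,2], [1,3], [2,3]
  2-simplices (4): [0,1,2], [0,1,3], [0,2,3], [1,2,3]
  3-simplices (1): [0,1,2,3]

Hence C_0 ≅ Z^4, C_1 ≅ Z^6, C_2 ≅ Z^4, C_3 ≅ Z^1.

∂_1: C_1 → C_0 is given by ∂[p,q] = [q] − [p]. For instance
  ∂[0,3] = [3] − [0].
This gives a 4×6 integer matrix of rank 3; reducing to Smith normal form yields diagonal entries (1,1,1).

The boundary map ∂_2: C_2 → C_1 maps a triangle to the signed sum of its edges. For instance
  ∂[0,2,3] = [2,3] − [0,3] + [0,2],
  ∂[1,2,3] = [2,3] − [1,3] + [1,2].
As a 6×4 matrix over Z this has rank 3, with invariant factors (1,1,1).

The boundary map ∂_3: C_3 → C_2 sends each 3-simplex σ to the alternating sum Σ_i (−1)^i (σ with its i-th vertex removed). For instance
  ∂[0,1,2,3] = [1,2,3] − [0,2,3] + [0,1,3] − [0,1,2].
As a 4×1 matrix over Z this has rank 1, with invariant factors (1).

Reading off H_k = ker ∂_k / im ∂_{k+1}:

  H_0: rank C_0 − rank ∂_1 = 4 − 3 = 1, and the invariant factors of ∂_1 are all 1, so H_0 ≅ Z.
  H_1: rank ker ∂_1 − rank ∂_2 = (6 − 3) − 3 = 0, and the invariant factors of ∂_2 are all 1, so H_1 ≅ 0.
  H_2: rank ker ∂_2 − rank ∂_3 = (4 − 3) − 1 = 0, and the invariant factors of ∂_3 are all 1, so H_2 ≅ 0.
  H_3: rank ker ∂_3 − rank ∂_4 = (1 − 1) − 0 = 0, and there is no ∂_4, so H_3 ≅ 0.

(K is a triangulation of the 3-simplex.)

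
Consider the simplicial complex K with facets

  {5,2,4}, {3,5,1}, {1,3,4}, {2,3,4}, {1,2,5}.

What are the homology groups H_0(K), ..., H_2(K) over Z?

H_0 = Z,  H_1 = Z,  H_2 = 0.

Take the total order 1 < 2 < 3 < 4 < 5 on the vertex set. Then K (dimension 2) consists of the simplices:

  0-simplices (5): [1], [2], [3], [4], [5]
  1-simplices (10): [1,2], [1,3], [1,4], [1,5], [2,3], [2,4], [2,5], [3,4], [3,5], [4,5]
  2-simplices (5): [1,2,5], [1,3,4], [1,3,5], [2,3,4], [2,4,5]

so the chain groups are C_0 ≅ Z^5, C_1 ≅ Z^10, C_2 ≅ Z^5.

∂_1: C_1 → C_0 is given by ∂[p,q] = [q] − [p]. For instance
  ∂[1,3] = [3] − [1].
This gives a 5×10 integer matrix of rank 4; reducing to Smith normal form yields diagonal entries (1,1,1,1).

Boundary ∂_2: C_2 → C_1 maps a triangle to the signed sum of its edges. For instance
  ∂[1,3,5] = [3,5] − [1,5] + [1,3],
  ∂[2,4,5] = [4,5] − [2,5] + [2,4].
The resulting 10×5 matrix has rank 5, and its Smith normal form has invariant factors (1,1,1,1,1).

Computing H_k = (kernel of ∂_k) / (image of ∂_{k+1}):

  H_0: rank C_0 − rank ∂_1 = 5 − 4 = 1, and the invariant factors of ∂_1 are all 1, so H_0 ≅ Z.
  H_1: rank ker ∂_1 − rank ∂_2 = (10 − 4) − 5 = 1, and the invariant factors of ∂_2 are all 1, so H_1 ≅ Z.
  H_2: rank ker ∂_2 − rank ∂_3 = (5 − 5) − 0 = 0, and there is no ∂_3, so H_2 ≅ 0.

As a check, the Euler characteristic is 5 − 10 + 5 = 0, which agrees with 1 − 1 + 0 = 0.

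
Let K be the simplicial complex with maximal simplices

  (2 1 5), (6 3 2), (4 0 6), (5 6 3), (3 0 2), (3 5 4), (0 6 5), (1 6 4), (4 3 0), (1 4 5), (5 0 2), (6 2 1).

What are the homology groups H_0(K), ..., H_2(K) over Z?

H_0 ≅ Z,  H_1 ≅ Z/2Z,  H_2 = 0.

K has 7 vertices, 18 edges, 12 triangles.
rank ∂_0 = 0, rank ∂_1 = 6 ⇒ b_0 = 7 − 0 − 6 = 1; all invariant factors of ∂_1 are 1 so no torsion. So H_0 = Z.
rank ∂_1 = 6, rank ∂_2 = 12 ⇒ b_1 = 18 − 6 − 12 = 0; ∂_2 has invariant factor(s) [2] giving torsion. So H_1 = Z/2Z.
rank ∂_2 = 12, rank ∂_3 = 0 ⇒ b_2 = 12 − 12 − 0 = 0. So H_2 = 0.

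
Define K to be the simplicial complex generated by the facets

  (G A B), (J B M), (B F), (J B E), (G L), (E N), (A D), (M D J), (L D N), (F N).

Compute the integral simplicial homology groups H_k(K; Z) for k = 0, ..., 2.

H_0 ≅ Z,  H_1 ≅ Z^4,  H_2 = 0.

Order the vertices as A < B < D < E < F < G < J < L < M < N. Listing each simplex with vertices in this order, K has dimension 2 with simplices:

  0-simplices (10): A, B, D, E, F, G, J, L, M, N
  1-simplices (18): AB, AD, AG, BE, BF, BG, BJ, BM, DJ, DL, DM, DN, EJ, EN, FN, GL, JM, LN
  2-simplices (5): ABG, BEJ, BJM, DJM, DLN

giving chain groups C_0 ≅ Z^10, C_1 ≅ Z^18, C_2 ≅ Z^5.

Boundary ∂_1: C_1 → C_0 sends each edge [p,q] (with p < q) to q − p. For instance
  ∂LN = N − L.
This gives a 10×18 integer matrix of rank 9; reducing to Smith normal form yields diagonal entries (1,1,1,1,1,1,1,1,1).

∂_2: C_2 → C_1 sends each 2-simplex [p,q,r] to [q,r] − [p,r] + [p,q]. For instance
  ∂ABG = BG − AG + AB,
  ∂BEJ = EJ − BJ + BE.
The 18×5 boundary matrix has rank 5 and Smith normal form diag(1,1,1,1,1).

Now H_k = ker ∂_k / im ∂_{k+1}, so:

  H_0: rank C_0 − rank ∂_1 = 10 − 9 = 1, and the invariant factors of ∂_1 are all 1, so H_0 ≅ Z.
  H_1: rank ker ∂_1 − rank ∂_2 = (18 − 9) − 5 = 4, and the invariant factors of ∂_2 are all 1, so H_1 ≅ Z^4.
  H_2: rank ker ∂_2 − rank ∂_3 = (5 − 5) − 0 = 0, and there is no ∂_3, so H_2 ≅ 0.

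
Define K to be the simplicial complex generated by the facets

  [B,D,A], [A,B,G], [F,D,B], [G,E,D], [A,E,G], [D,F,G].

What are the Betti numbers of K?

b_0 = 1, b_1 = 1, b_2 = 0.

Fix the vertex order A < B < D < E < F < G and write every simplex with vertices in increasing order. Then dim K = 2 and the simplices of K are:

  0-simplices (6): A, B, D, E, F, G
  1-simplices (12): AB, AD, AE, AG, BD, BF, BG, DE, DF, DG, EG, FG
  2-simplices (6): ABD, ABG, AEG, BDF, DEG, DFG

Hence C_0 ≅ Z^6, C_1 ≅ Z^12, C_2 ≅ Z^6.

The boundary map ∂_1: C_1 → C_0 maps an edge to its endpoints' difference, ∂[p,q] = q − p. For instance
  ∂BD = D − B.
The resulting 6×12 matrix has rank 5, and its Smith normal form has invariant factors (1,1,1,1,1).

Boundary ∂_2: C_2 → C_1 maps a triangle to the signed sum of its edges. For instance
  ∂DEG = EG − DG + DE,
  ∂DFG = FG − DG + DF.
The resulting 12×6 matrix has rank 6, and its Smith normal form has invariant factors (1,1,1,1,1,1).

Computing H_k = (kernel of ∂_k) / (image of ∂_{k+1}):

  H_0: rank C_0 − rank ∂_1 = 6 − 5 = 1, and the invariant factors of ∂_1 are all 1, so H_0 ≅ Z.
  H_1: rank ker ∂_1 − rank ∂_2 = (12 − 5) − 6 = 1, and the invariant factors of ∂_2 are all 1, so H_1 ≅ Z.
  H_2: rank ker ∂_2 − rank ∂_3 = (6 − 6) − 0 = 0, and there is no ∂_3, so H_2 ≅ 0.

As a check, the Euler characteristic is 6 − 12 + 6 = 0, which agrees with 1 − 1 + 0 = 0.

Hence the Betti numbers are b_0 = 1, b_1 = 1, b_2 = 0.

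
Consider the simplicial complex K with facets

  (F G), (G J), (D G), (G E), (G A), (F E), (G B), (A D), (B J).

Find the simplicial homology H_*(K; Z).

H_0 = Z,  H_1 = Z^3.

Order the vertices as A < B < D < E < F < G < J. Listing each simplex with vertices in this order, K has dimension 1 with simplices:

  0-simplices (7): A, B, D, E, F, G, J
  1-simplices (9): AD, AG, BG, BJ, DG, EF, EG, FG, GJ

so the chain groups are C_0 ≅ Z^7, C_1 ≅ Z^9.

∂_1: C_1 → C_0 sends each edge [p,q] (with p < q) to q − p. For instance
  ∂AD = D − A.
The resulting 7×9 matrix has rank 6, and its Smith normal form has invariant factors (1,1,1,1,1,1).

Reading off H_k = ker ∂_k / im ∂_{k+1}:

  H_0: rank C_0 − rank ∂_1 = 7 − 6 = 1, and the invariant factors of ∂_1 are all 1, so H_0 = Z.
  H_1: rank ker ∂_1 − rank ∂_2 = (9 − 6) − 0 = 3, and there is no ∂_2, so H_1 = Z^3.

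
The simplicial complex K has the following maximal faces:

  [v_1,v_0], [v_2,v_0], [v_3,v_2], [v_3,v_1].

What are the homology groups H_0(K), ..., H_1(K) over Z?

H_0 ≅ Z,  H_1 ≅ Z.

Fix the vertex order v_0 < v_1 < v_2 < v_3 and write every simplex with vertices in increasing order. Then dim K = 1 and the simplices of K are:

  0-simplices (4): [v_0], [v_1], [v_2], [v_3]
  1-simplices (4): [v_0,v_1], [v_0,v_2], [v_1,v_3], [v_2,v_3]

giving chain groups C_0 ≅ Z^4, C_1 ≅ Z^4.

Boundary ∂_1: C_1 → C_0 sends each edge [p,q] (with p < q) to q − p. For instance
  ∂[v_2,v_3] = [v_3] − [v_2].
As a 4×4 matrix over Z this has rank 3, with invariant factors (1,1,1).

Reading off H_k = ker ∂_k / im ∂_{k+1}:

  H_0: rank C_0 − rank ∂_1 = 4 − 3 = 1, and the invariant factors of ∂_1 are all 1, so H_0 = Z.
  H_1: rank ker ∂_1 − rank ∂_2 = (4 − 3) − 0 = 1, and there is no ∂_2, so H_1 = Z.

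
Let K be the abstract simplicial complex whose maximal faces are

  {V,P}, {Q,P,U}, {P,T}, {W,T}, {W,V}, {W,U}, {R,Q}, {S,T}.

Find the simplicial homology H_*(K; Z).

K has 8 vertices, 10 edges, 1 triangle.
rank ∂_0 = 0, rank ∂_1 = 7 ⇒ b_0 = 8 − 0 − 7 = 1; all invariant factors of ∂_1 are 1 so no torsion. So H_0 = Z.
rank ∂_1 = 7, rank ∂_2 = 1 ⇒ b_1 = 10 − 7 − 1 = 2; all invariant factors of ∂_2 are 1 so no torsion. So H_1 = Z^2.
rank ∂_2 = 1, rank ∂_3 = 0 ⇒ b_2 = 1 − 1 − 0 = 0. So H_2 = 0.

H_0 = Z,  H_1 = Z^2,  H_2 = 0.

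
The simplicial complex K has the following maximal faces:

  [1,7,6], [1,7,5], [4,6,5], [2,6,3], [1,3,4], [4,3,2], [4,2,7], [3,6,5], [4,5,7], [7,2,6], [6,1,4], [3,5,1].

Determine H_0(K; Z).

H_0 ≅ Z.

K has 7 vertices, 18 edges, 12 triangles.
rank ∂_0 = 0, rank ∂_1 = 6 ⇒ b_0 = 7 − 0 − 6 = 1; all invariant factors of ∂_1 are 1 so no torsion. So H_0 ≅ Z.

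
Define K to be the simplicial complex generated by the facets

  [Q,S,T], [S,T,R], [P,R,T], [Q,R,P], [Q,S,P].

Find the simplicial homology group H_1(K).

H_1 = Z.

Order the vertices as P < Q < R < S < T. Listing each simplex with vertices in this order, K has dimension 2 with simplices:

  0-simplices (5): P, Q, R, S, T
  1-simplices (10): PQ, PR, PS, PT, QR, QS, QT, RS, RT, ST
  2-simplices (5): PQR, PQS, PRT, QST, RST

so the chain groups are C_0 ≅ Z^5, C_1 ≅ Z^10, C_2 ≅ Z^5.

∂_1: C_1 → C_0 is given by ∂[p,q] = [q] − [p]. For instance
  ∂QT = T − Q.
As a 5×10 matrix over Z this has rank 4, with invariant factors (1,1,1,1).

∂_2: C_2 → C_1 sends each 2-simplex [p,q,r] to [q,r] − [p,r] + [p,q]. For instance
  ∂PQR = QR − PR + PQ,
  ∂RST = ST − RT + RS.
The resulting 10×5 matrix has rank 5, and its Smith normal form has invariant factors (1,1,1,1,1).

From H_k ≅ ker(∂_k) / im(∂_{k+1}) we obtain:

  H_1: rank ker ∂_1 − rank ∂_2 = (10 − 4) − 5 = 1, and the invariant factors of ∂_2 are all 1, so H_1 = Z.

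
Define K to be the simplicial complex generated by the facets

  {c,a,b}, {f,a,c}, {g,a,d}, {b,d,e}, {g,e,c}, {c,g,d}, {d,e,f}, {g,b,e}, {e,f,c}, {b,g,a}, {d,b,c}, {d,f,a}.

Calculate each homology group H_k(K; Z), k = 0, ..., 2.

H_0 ≅ Z,  H_1 ≅ Z_2,  H_2 = 0.

Take the total order a < b < c < d < e < f < g on the vertex set. Then K (dimension 2) consists of the simplices:

  0-simplices (7): a, b, c, d, e, f, g
  1-simplices (18): ab, ac, ad, af, ag, bc, bd, be, bg, cd, ce, cf, cg, de, df, dg, ef, eg
  2-simplices (12): abc, abg, acf, adf, adg, bcd, bde, beg, cdg, cef, ceg, def

giving chain groups C_0 ≅ Z^7, C_1 ≅ Z^18, C_2 ≅ Z^12.

∂_1: C_1 → C_0 is given by ∂[p,q] = [q] − [p]. For instance
  ∂ce = e − c.
The 7×18 boundary matrix has rank 6 and Smith normal form diag(1,1,1,1,1,1).

Boundary ∂_2: C_2 → C_1 sends each 2-simplex [p,q,r] to [q,r] − [p,r] + [p,q]. For instance
  ∂abg = bg − ag + ab,
  ∂bcd = cd − bd + bc.
The 18×12 boundary matrix has rank 12 and Smith normal form diag(1,1,1,1,1,1,1,1,1,1,1,2).

From H_k ≅ ker(∂_k) / im(∂_{k+1}) we obtain:

  H_0: rank C_0 − rank ∂_1 = 7 − 6 = 1, and the invariant factors of ∂_1 are all 1, so H_0 ≅ Z.
  H_1: rank ker ∂_1 − rank ∂_2 = (18 − 6) − 12 = 0, and ∂_2 has invariant factor 2 > 1, so H_1 ≅ Z_2.
  H_2: rank ker ∂_2 − rank ∂_3 = (12 − 12) − 0 = 0, and there is no ∂_3, so H_2 ≅ 0.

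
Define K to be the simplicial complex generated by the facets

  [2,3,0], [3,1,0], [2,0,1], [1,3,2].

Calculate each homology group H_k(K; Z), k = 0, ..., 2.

H_0 = Z,  H_1 = 0,  H_2 = Z.

Order the vertices as 0 < 1 < 2 < 3. Listing each simplex with vertices in this order, K has dimension 2 with simplices:

  0-simplices (4): [0], [1], [2], [3]
  1-simplices (6): [0,1], [0,2], [0,3], [1,2], [1,3], [2,3]
  2-simplices (4): [0,1,2], [0,1,3], [0,2,3], [1,2,3]

giving chain groups C_0 ≅ Z^4, C_1 ≅ Z^6, C_2 ≅ Z^4.

The boundary map ∂_1: C_1 → C_0 maps an edge to its endpoints' difference, ∂[p,q] = q − p. For instance
  ∂[1,3] = [3] − [1].
The resulting 4×6 matrix has rank 3, and its Smith normal form has invariant factors (1,1,1).

The boundary map ∂_2: C_2 → C_1 sends each 2-simplex [p,q,r] to [q,r] − [p,r] + [p,q]. For instance
  ∂[1,2,3] = [2,3] − [1,3] + [1,2],
  ∂[0,1,3] = [1,3] − [0,3] + [0,1].
This gives a 6×4 integer matrix of rank 3; reducing to Smith normal form yields diagonal entries (1,1,1).

Computing H_k = (kernel of ∂_k) / (image of ∂_{k+1}):

  H_0: rank C_0 − rank ∂_1 = 4 − 3 = 1, and the invariant factors of ∂_1 are all 1, so H_0 = Z.
  H_1: rank ker ∂_1 − rank ∂_2 = (6 − 3) − 3 = 0, and the invariant factors of ∂_2 are all 1, so H_1 = 0.
  H_2: rank ker ∂_2 − rank ∂_3 = (4 − 3) − 0 = 1, and there is no ∂_3, so H_2 = Z.

(K is a triangulation of the 2-sphere S^2.)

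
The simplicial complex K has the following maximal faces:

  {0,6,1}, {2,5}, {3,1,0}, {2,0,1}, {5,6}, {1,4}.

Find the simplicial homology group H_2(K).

Order the vertices as 0 < 1 < 2 < 3 < 4 < 5 < 6. Listing each simplex with vertices in this order, K has dimension 2 with simplices:

  0-simplices (7): [0], [1], [2], [3], [4], [5], [6]
  1-simplices (10): [0,1], [0,2], [0,3], [0,6], [1,2], [1,3], [1,4], [1,6], [2,5], [5,6]
  2-simplices (3): [0,1,2], [0,1,3], [0,1,6]

giving chain groups C_0 ≅ Z^7, C_1 ≅ Z^10, C_2 ≅ Z^3.

Boundary ∂_1: C_1 → C_0 is given by ∂[p,q] = [q] − [p].
The resulting 7×10 matrix has rank 6, and its Smith normal form has invariant factors (1,1,1,1,1,1).

Boundary ∂_2: C_2 → C_1 maps a triangle to the signed sum of its edges. For instance
  ∂[0,1,2] = [1,2] − [0,2] + [0,1],
  ∂[0,1,3] = [1,3] − [0,3] + [0,1].
This gives a 10×3 integer matrix of rank 3; reducing to Smith normal form yields diagonal entries (1,1,1).

Reading off H_k = ker ∂_k / im ∂_{k+1}:

  H_2: rank ker ∂_2 − rank ∂_3 = (3 − 3) − 0 = 0, and there is no ∂_3, so H_2 = 0.

H_2 = 0.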